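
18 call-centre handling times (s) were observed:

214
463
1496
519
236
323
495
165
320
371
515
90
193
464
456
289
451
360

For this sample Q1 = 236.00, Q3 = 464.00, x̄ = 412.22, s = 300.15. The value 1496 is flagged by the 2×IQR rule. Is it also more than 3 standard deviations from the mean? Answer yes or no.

z = (1496 − 412.22) / 300.15 = 3.61.
|z| = 3.61 > 3.

yes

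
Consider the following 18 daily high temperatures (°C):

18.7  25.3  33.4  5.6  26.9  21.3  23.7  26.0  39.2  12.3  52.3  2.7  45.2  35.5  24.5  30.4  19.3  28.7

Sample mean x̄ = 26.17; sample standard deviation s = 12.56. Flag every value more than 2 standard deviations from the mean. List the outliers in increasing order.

52.3

Cutoffs at x̄ ± 2s: 26.17 ± 2·12.56 = [1.05, 51.29].
52.3: z = 2.08, |z| > 2 → outlier.
Every other value lies within [1.05, 51.29].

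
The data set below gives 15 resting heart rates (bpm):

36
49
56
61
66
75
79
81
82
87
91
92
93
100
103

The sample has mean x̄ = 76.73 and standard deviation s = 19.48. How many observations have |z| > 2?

1

Cutoffs: x̄ ± 2s = [37.77, 115.69].
Outside the cutoffs: 36.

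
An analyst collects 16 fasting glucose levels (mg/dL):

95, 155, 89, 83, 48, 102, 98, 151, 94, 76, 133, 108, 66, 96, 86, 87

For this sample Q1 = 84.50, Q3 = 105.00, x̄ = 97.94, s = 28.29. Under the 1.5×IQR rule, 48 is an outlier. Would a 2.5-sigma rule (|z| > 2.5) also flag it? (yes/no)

z = (48 − 97.94) / 28.29 = -1.77.
|z| = 1.77 ≤ 2.5.

no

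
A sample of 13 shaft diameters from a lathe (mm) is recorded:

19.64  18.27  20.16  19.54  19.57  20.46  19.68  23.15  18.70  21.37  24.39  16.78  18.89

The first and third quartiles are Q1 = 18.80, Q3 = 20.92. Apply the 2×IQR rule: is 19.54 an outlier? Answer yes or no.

no

IQR = Q3 − Q1 = 20.92 − 18.80 = 2.12.
Lower fence = Q1 − 2·IQR = 18.80 − 4.24 = 14.56.
Upper fence = Q3 + 2·IQR = 20.92 + 4.24 = 25.16.
19.54 lies within [14.56, 25.16].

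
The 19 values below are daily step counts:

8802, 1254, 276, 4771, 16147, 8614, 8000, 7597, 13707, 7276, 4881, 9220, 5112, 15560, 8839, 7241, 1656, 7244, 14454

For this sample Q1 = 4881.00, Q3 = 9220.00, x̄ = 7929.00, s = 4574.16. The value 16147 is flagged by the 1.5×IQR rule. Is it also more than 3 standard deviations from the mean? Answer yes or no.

z = (16147 − 7929.00) / 4574.16 = 1.80.
|z| = 1.80 ≤ 3.

no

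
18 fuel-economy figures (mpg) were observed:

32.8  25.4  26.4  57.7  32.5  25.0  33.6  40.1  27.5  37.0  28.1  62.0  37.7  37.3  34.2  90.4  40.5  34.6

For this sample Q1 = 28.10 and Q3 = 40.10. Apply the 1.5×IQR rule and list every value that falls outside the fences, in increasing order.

62.0, 90.4

IQR = Q3 − Q1 = 40.10 − 28.10 = 12.00.
Lower fence = Q1 − 1.5·IQR = 28.10 − 18.00 = 10.10.
Upper fence = Q3 + 1.5·IQR = 40.10 + 18.00 = 58.10.
62.0 > 58.10 → outlier.
90.4 > 58.10 → outlier.
All remaining values lie within [10.10, 58.10].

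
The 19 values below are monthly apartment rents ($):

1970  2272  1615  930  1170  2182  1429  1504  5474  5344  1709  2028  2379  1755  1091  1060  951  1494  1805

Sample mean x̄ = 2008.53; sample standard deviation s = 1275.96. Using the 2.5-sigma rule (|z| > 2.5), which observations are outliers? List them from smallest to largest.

5344, 5474

Cutoffs at x̄ ± 2.5s: 2008.53 ± 2.5·1275.96 = [-1181.37, 5198.43].
5344: z = 2.61, |z| > 2.5 → outlier.
5474: z = 2.72, |z| > 2.5 → outlier.
Every other value lies within [-1181.37, 5198.43].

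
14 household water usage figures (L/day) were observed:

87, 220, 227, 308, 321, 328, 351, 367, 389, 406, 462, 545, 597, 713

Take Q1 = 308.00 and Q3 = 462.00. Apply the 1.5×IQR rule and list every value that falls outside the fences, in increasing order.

713

IQR = Q3 − Q1 = 462.00 − 308.00 = 154.00.
Lower fence = Q1 − 1.5·IQR = 308.00 − 231.00 = 77.00.
Upper fence = Q3 + 1.5·IQR = 462.00 + 231.00 = 693.00.
713 > 693.00 → outlier.
All remaining values lie within [77.00, 693.00].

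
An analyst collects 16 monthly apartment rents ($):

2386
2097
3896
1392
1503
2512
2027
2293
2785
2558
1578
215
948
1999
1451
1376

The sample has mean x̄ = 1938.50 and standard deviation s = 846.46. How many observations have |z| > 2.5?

Cutoffs: x̄ ± 2.5s = [-177.65, 4054.65].
Every value lies within the cutoffs.

0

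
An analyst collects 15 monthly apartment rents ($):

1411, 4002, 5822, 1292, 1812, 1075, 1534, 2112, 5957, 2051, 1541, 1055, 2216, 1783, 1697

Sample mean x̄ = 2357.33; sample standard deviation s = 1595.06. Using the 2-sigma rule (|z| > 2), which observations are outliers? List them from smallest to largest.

5822, 5957

Cutoffs at x̄ ± 2s: 2357.33 ± 2·1595.06 = [-832.79, 5547.45].
5822: z = 2.17, |z| > 2 → outlier.
5957: z = 2.26, |z| > 2 → outlier.
Every other value lies within [-832.79, 5547.45].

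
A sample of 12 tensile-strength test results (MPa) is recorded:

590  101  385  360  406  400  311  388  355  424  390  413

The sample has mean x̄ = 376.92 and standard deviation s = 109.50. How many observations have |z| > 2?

Cutoffs: x̄ ± 2s = [157.92, 595.92].
Outside the cutoffs: 101.

1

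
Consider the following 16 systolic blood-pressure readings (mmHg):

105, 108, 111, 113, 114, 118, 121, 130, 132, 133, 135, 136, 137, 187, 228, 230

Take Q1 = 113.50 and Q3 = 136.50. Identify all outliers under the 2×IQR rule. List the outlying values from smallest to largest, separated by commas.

187, 228, 230

IQR = Q3 − Q1 = 136.50 − 113.50 = 23.00.
Lower fence = Q1 − 2·IQR = 113.50 − 46.00 = 67.50.
Upper fence = Q3 + 2·IQR = 136.50 + 46.00 = 182.50.
187 > 182.50 → outlier.
228 > 182.50 → outlier.
230 > 182.50 → outlier.
All remaining values lie within [67.50, 182.50].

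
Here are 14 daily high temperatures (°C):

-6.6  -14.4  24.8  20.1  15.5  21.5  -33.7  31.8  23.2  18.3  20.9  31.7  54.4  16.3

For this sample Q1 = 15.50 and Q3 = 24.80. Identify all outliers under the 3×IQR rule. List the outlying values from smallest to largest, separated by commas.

-33.7, -14.4, 54.4

IQR = Q3 − Q1 = 24.80 − 15.50 = 9.30.
Lower fence = Q1 − 3·IQR = 15.50 − 27.90 = -12.40.
Upper fence = Q3 + 3·IQR = 24.80 + 27.90 = 52.70.
-33.7 < -12.40 → outlier.
-14.4 < -12.40 → outlier.
54.4 > 52.70 → outlier.
All remaining values lie within [-12.40, 52.70].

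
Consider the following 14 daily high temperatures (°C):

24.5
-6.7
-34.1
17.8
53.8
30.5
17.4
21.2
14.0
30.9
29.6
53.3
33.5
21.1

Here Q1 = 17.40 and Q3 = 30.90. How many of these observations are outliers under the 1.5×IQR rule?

IQR = 13.50; fences at 17.40 − 20.25 = -2.85 and 30.90 + 20.25 = 51.15.
Outside the cutoffs: -34.1, -6.7, 53.3, 53.8.

4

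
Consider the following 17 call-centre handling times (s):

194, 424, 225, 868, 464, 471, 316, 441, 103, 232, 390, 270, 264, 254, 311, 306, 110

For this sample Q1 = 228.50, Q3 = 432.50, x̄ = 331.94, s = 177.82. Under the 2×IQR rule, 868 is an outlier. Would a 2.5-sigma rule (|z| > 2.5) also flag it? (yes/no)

yes

z = (868 − 331.94) / 177.82 = 3.01.
|z| = 3.01 > 2.5.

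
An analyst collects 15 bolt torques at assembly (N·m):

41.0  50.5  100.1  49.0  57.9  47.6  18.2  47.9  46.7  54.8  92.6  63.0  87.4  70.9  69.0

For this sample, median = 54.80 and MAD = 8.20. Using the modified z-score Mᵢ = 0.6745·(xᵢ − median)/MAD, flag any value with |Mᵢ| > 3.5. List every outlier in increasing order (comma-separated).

100.1

|Mᵢ| > 3.5 ⇔ |xᵢ − 54.80| > 3.5·8.20/0.6745 = 42.55.
So outliers lie outside [12.25, 97.35].
100.1: M = 3.73 → outlier.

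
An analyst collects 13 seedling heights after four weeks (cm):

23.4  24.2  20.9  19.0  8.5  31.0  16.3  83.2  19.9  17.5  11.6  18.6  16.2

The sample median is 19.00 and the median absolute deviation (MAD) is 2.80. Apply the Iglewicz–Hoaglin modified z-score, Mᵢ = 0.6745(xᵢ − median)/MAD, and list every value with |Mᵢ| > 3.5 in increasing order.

|Mᵢ| > 3.5 ⇔ |xᵢ − 19.00| > 3.5·2.80/0.6745 = 14.53.
So outliers lie outside [4.47, 33.53].
83.2: M = 15.47 → outlier.

83.2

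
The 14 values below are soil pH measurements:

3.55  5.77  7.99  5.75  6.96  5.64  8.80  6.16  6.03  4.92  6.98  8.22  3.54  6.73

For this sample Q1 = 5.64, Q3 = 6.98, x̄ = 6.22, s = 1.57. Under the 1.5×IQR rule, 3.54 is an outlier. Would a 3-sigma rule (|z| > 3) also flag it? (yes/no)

z = (3.54 − 6.22) / 1.57 = -1.71.
|z| = 1.71 ≤ 3.

no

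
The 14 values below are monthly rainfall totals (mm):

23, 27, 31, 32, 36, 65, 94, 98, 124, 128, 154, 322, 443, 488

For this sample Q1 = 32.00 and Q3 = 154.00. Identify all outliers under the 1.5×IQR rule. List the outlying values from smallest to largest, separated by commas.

443, 488

IQR = Q3 − Q1 = 154.00 − 32.00 = 122.00.
Lower fence = Q1 − 1.5·IQR = 32.00 − 183.00 = -151.00.
Upper fence = Q3 + 1.5·IQR = 154.00 + 183.00 = 337.00.
443 > 337.00 → outlier.
488 > 337.00 → outlier.
All remaining values lie within [-151.00, 337.00].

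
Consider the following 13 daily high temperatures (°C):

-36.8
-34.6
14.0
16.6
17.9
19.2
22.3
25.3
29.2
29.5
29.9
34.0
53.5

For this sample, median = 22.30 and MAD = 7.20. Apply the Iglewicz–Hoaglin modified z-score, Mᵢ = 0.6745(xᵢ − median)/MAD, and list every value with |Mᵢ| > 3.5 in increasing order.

|Mᵢ| > 3.5 ⇔ |xᵢ − 22.30| > 3.5·7.20/0.6745 = 37.36.
So outliers lie outside [-15.06, 59.66].
-36.8: M = -5.54 → outlier.
-34.6: M = -5.33 → outlier.

-36.8, -34.6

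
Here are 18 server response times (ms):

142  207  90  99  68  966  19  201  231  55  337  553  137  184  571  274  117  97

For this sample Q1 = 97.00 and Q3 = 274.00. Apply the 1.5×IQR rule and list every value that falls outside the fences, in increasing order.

IQR = Q3 − Q1 = 274.00 − 97.00 = 177.00.
Lower fence = Q1 − 1.5·IQR = 97.00 − 265.50 = -168.50.
Upper fence = Q3 + 1.5·IQR = 274.00 + 265.50 = 539.50.
553 > 539.50 → outlier.
571 > 539.50 → outlier.
966 > 539.50 → outlier.
All remaining values lie within [-168.50, 539.50].

553, 571, 966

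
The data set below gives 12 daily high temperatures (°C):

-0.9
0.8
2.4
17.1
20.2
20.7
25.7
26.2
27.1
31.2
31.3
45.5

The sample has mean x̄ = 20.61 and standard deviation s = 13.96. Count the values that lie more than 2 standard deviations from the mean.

Cutoffs: x̄ ± 2s = [-7.31, 48.53].
Every value lies within the cutoffs.

0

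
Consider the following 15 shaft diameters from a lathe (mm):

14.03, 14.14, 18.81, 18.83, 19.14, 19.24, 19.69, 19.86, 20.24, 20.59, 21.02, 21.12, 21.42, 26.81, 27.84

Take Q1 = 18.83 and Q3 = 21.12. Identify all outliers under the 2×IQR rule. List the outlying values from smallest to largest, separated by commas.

IQR = Q3 − Q1 = 21.12 − 18.83 = 2.29.
Lower fence = Q1 − 2·IQR = 18.83 − 4.58 = 14.25.
Upper fence = Q3 + 2·IQR = 21.12 + 4.58 = 25.70.
14.03 < 14.25 → outlier.
14.14 < 14.25 → outlier.
26.81 > 25.70 → outlier.
27.84 > 25.70 → outlier.
All remaining values lie within [14.25, 25.70].

14.03, 14.14, 26.81, 27.84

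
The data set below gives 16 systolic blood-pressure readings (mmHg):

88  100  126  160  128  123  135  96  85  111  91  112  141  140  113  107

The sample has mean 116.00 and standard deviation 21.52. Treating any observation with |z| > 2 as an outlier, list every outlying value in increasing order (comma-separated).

160

Cutoffs at x̄ ± 2s: 116.00 ± 2·21.52 = [72.96, 159.04].
160: z = 2.04, |z| > 2 → outlier.
Every other value lies within [72.96, 159.04].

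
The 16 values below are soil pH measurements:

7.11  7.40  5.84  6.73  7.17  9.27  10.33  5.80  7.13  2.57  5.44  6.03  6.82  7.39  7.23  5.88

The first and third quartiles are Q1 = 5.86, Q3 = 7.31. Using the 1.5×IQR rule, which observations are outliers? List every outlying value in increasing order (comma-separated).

IQR = Q3 − Q1 = 7.31 − 5.86 = 1.45.
Lower fence = Q1 − 1.5·IQR = 5.86 − 2.175 = 3.685.
Upper fence = Q3 + 1.5·IQR = 7.31 + 2.175 = 9.485.
2.57 < 3.685 → outlier.
10.33 > 9.485 → outlier.
All remaining values lie within [3.685, 9.485].

2.57, 10.33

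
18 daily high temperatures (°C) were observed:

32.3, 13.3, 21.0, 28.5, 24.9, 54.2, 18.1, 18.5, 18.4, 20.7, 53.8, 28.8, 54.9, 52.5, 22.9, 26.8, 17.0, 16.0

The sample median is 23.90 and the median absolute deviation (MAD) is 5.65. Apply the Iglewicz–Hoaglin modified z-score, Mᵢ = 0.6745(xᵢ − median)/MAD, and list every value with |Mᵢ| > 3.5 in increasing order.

53.8, 54.2, 54.9

|Mᵢ| > 3.5 ⇔ |xᵢ − 23.90| > 3.5·5.65/0.6745 = 29.32.
So outliers lie outside [-5.42, 53.22].
53.8: M = 3.57 → outlier.
54.2: M = 3.62 → outlier.
54.9: M = 3.70 → outlier.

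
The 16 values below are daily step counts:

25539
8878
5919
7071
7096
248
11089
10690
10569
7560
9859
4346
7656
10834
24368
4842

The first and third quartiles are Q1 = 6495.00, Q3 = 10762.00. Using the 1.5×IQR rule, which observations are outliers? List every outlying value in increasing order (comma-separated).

IQR = Q3 − Q1 = 10762.00 − 6495.00 = 4267.00.
Lower fence = Q1 − 1.5·IQR = 6495.00 − 6400.50 = 94.50.
Upper fence = Q3 + 1.5·IQR = 10762.00 + 6400.50 = 17162.50.
24368 > 17162.50 → outlier.
25539 > 17162.50 → outlier.
All remaining values lie within [94.50, 17162.50].

24368, 25539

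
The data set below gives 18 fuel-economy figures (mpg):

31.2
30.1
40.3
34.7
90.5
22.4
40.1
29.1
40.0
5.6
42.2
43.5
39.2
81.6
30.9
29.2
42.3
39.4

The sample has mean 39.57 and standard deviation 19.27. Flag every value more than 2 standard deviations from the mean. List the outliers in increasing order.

81.6, 90.5

Cutoffs at x̄ ± 2s: 39.57 ± 2·19.27 = [1.03, 78.11].
81.6: z = 2.18, |z| > 2 → outlier.
90.5: z = 2.64, |z| > 2 → outlier.
Every other value lies within [1.03, 78.11].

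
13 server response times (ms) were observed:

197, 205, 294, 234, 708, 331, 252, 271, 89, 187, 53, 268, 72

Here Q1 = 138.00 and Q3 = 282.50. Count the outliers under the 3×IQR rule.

0

IQR = 144.50; fences at 138.00 − 433.50 = -295.50 and 282.50 + 433.50 = 716.00.
Every value lies within the cutoffs.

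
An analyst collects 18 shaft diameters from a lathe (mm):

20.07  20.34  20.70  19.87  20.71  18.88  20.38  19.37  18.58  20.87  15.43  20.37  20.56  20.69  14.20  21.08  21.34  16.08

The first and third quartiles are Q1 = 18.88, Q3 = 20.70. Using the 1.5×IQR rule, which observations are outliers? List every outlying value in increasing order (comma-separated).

14.20, 15.43, 16.08

IQR = Q3 − Q1 = 20.70 − 18.88 = 1.82.
Lower fence = Q1 − 1.5·IQR = 18.88 − 2.73 = 16.15.
Upper fence = Q3 + 1.5·IQR = 20.70 + 2.73 = 23.43.
14.20 < 16.15 → outlier.
15.43 < 16.15 → outlier.
16.08 < 16.15 → outlier.
All remaining values lie within [16.15, 23.43].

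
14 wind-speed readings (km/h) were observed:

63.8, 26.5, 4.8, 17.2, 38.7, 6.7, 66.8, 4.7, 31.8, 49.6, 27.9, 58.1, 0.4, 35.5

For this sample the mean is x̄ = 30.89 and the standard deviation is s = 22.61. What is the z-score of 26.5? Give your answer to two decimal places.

z = (26.5 − 30.89) / 22.61 = -0.19.

-0.19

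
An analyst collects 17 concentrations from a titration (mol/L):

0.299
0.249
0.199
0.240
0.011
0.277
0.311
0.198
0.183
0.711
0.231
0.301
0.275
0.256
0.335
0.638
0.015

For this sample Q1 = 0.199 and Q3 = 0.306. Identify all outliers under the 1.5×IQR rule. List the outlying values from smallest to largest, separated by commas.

IQR = Q3 − Q1 = 0.306 − 0.199 = 0.107.
Lower fence = Q1 − 1.5·IQR = 0.199 − 0.1605 = 0.0385.
Upper fence = Q3 + 1.5·IQR = 0.306 + 0.1605 = 0.4665.
0.011 < 0.0385 → outlier.
0.015 < 0.0385 → outlier.
0.638 > 0.4665 → outlier.
0.711 > 0.4665 → outlier.
All remaining values lie within [0.0385, 0.4665].

0.011, 0.015, 0.638, 0.711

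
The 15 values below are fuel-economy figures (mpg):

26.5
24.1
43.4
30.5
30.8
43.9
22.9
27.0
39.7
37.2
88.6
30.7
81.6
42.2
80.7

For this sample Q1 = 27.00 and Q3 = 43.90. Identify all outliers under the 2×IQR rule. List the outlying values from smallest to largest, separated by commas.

IQR = Q3 − Q1 = 43.90 − 27.00 = 16.90.
Lower fence = Q1 − 2·IQR = 27.00 − 33.80 = -6.80.
Upper fence = Q3 + 2·IQR = 43.90 + 33.80 = 77.70.
80.7 > 77.70 → outlier.
81.6 > 77.70 → outlier.
88.6 > 77.70 → outlier.
All remaining values lie within [-6.80, 77.70].

80.7, 81.6, 88.6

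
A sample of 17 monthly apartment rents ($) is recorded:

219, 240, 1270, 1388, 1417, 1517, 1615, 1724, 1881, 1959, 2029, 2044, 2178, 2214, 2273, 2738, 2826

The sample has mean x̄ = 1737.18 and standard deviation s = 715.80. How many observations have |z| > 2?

2

Cutoffs: x̄ ± 2s = [305.58, 3168.78].
Outside the cutoffs: 219, 240.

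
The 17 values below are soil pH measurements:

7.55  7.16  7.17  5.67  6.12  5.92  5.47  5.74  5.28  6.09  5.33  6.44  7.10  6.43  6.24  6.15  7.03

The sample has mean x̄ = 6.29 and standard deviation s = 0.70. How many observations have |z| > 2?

Cutoffs: x̄ ± 2s = [4.89, 7.69].
Every value lies within the cutoffs.

0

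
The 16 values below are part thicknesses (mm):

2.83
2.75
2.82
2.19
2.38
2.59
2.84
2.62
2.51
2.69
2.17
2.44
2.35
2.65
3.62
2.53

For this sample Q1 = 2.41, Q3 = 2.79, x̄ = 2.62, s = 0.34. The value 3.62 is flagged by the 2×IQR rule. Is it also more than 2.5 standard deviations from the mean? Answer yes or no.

yes

z = (3.62 − 2.62) / 0.34 = 2.94.
|z| = 2.94 > 2.5.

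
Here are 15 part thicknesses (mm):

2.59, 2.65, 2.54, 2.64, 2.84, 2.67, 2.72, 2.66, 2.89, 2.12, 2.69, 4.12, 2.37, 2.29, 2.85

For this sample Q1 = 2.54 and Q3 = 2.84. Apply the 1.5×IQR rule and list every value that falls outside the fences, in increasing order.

IQR = Q3 − Q1 = 2.84 − 2.54 = 0.30.
Lower fence = Q1 − 1.5·IQR = 2.54 − 0.45 = 2.09.
Upper fence = Q3 + 1.5·IQR = 2.84 + 0.45 = 3.29.
4.12 > 3.29 → outlier.
All remaining values lie within [2.09, 3.29].

4.12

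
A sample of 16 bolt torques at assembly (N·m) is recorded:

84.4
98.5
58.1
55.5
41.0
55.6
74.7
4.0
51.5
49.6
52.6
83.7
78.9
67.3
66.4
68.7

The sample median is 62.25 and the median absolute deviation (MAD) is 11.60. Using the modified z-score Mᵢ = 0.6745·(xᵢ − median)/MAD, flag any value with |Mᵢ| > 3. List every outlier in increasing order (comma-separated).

4.0

|Mᵢ| > 3 ⇔ |xᵢ − 62.25| > 3·11.60/0.6745 = 51.59.
So outliers lie outside [10.66, 113.84].
4.0: M = -3.39 → outlier.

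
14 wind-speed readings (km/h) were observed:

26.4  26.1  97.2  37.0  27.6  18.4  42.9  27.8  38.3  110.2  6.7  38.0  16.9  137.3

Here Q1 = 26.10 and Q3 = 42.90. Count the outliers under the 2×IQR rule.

IQR = 16.80; fences at 26.10 − 33.60 = -7.50 and 42.90 + 33.60 = 76.50.
Outside the cutoffs: 97.2, 110.2, 137.3.

3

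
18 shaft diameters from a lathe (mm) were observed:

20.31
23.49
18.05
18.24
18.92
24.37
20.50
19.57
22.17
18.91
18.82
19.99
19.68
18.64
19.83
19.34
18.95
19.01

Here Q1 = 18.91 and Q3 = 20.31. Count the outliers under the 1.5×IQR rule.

2

IQR = 1.40; fences at 18.91 − 2.10 = 16.81 and 20.31 + 2.10 = 22.41.
Outside the cutoffs: 23.49, 24.37.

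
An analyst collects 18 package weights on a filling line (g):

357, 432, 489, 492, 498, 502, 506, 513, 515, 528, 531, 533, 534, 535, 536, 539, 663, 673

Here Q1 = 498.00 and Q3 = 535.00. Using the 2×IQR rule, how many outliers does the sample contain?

3

IQR = 37.00; fences at 498.00 − 74.00 = 424.00 and 535.00 + 74.00 = 609.00.
Outside the cutoffs: 357, 663, 673.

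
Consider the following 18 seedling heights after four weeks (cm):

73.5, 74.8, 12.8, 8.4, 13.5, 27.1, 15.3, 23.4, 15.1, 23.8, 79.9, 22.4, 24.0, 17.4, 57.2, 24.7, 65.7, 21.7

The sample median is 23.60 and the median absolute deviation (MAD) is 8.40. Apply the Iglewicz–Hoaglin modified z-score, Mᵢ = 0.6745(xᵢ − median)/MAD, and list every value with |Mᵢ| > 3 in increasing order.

65.7, 73.5, 74.8, 79.9

|Mᵢ| > 3 ⇔ |xᵢ − 23.60| > 3·8.40/0.6745 = 37.36.
So outliers lie outside [-13.76, 60.96].
65.7: M = 3.38 → outlier.
73.5: M = 4.01 → outlier.
74.8: M = 4.11 → outlier.
79.9: M = 4.52 → outlier.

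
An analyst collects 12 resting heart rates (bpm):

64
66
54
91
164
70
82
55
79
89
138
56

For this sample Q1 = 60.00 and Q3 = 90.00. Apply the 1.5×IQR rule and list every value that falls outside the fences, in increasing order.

138, 164

IQR = Q3 − Q1 = 90.00 − 60.00 = 30.00.
Lower fence = Q1 − 1.5·IQR = 60.00 − 45.00 = 15.00.
Upper fence = Q3 + 1.5·IQR = 90.00 + 45.00 = 135.00.
138 > 135.00 → outlier.
164 > 135.00 → outlier.
All remaining values lie within [15.00, 135.00].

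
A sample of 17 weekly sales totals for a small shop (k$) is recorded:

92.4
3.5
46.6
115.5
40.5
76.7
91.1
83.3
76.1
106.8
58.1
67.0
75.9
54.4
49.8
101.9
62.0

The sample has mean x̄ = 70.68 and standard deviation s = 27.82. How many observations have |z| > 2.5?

Cutoffs: x̄ ± 2.5s = [1.13, 140.23].
Every value lies within the cutoffs.

0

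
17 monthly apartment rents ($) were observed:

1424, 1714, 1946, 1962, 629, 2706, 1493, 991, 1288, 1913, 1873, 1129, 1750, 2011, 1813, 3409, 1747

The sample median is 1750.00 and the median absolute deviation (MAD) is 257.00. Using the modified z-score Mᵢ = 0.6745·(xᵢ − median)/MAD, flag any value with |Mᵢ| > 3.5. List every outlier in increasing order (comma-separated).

3409

|Mᵢ| > 3.5 ⇔ |xᵢ − 1750.00| > 3.5·257.00/0.6745 = 1333.58.
So outliers lie outside [416.42, 3083.58].
3409: M = 4.35 → outlier.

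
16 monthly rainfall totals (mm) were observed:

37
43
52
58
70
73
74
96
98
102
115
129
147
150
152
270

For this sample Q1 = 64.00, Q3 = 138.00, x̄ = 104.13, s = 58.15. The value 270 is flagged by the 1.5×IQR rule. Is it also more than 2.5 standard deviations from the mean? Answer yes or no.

z = (270 − 104.13) / 58.15 = 2.85.
|z| = 2.85 > 2.5.

yes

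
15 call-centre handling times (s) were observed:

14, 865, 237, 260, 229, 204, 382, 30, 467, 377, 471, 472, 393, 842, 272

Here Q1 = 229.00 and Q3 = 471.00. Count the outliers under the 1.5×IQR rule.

2

IQR = 242.00; fences at 229.00 − 363.00 = -134.00 and 471.00 + 363.00 = 834.00.
Outside the cutoffs: 842, 865.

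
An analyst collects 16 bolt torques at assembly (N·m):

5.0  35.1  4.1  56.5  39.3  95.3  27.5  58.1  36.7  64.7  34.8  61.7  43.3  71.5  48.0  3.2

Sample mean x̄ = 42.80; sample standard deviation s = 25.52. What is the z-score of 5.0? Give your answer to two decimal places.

z = (5.0 − 42.80) / 25.52 = -1.48.

-1.48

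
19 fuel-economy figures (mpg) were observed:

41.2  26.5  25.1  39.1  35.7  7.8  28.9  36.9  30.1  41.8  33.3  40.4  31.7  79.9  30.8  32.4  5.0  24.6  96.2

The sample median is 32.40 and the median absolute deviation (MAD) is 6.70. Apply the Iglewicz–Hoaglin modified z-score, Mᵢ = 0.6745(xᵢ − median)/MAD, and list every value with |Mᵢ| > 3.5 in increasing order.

|Mᵢ| > 3.5 ⇔ |xᵢ − 32.40| > 3.5·6.70/0.6745 = 34.77.
So outliers lie outside [-2.37, 67.17].
79.9: M = 4.78 → outlier.
96.2: M = 6.42 → outlier.

79.9, 96.2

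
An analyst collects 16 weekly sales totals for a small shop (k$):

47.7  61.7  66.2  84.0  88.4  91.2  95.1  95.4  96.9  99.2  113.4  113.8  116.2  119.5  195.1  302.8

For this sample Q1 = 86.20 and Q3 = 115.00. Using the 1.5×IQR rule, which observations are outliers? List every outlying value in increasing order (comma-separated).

IQR = Q3 − Q1 = 115.00 − 86.20 = 28.80.
Lower fence = Q1 − 1.5·IQR = 86.20 − 43.20 = 43.00.
Upper fence = Q3 + 1.5·IQR = 115.00 + 43.20 = 158.20.
195.1 > 158.20 → outlier.
302.8 > 158.20 → outlier.
All remaining values lie within [43.00, 158.20].

195.1, 302.8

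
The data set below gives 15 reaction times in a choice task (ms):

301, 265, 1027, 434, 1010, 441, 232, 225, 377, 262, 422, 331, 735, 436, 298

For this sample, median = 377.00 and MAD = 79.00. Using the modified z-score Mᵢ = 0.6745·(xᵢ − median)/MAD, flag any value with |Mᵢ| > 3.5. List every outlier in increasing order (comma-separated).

|Mᵢ| > 3.5 ⇔ |xᵢ − 377.00| > 3.5·79.00/0.6745 = 409.93.
So outliers lie outside [-32.93, 786.93].
1010: M = 5.40 → outlier.
1027: M = 5.55 → outlier.

1010, 1027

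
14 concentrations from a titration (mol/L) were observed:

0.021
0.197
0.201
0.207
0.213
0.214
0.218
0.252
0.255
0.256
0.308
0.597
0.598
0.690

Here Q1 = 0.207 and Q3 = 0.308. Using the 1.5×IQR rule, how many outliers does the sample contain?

IQR = 0.101; fences at 0.207 − 0.1515 = 0.0555 and 0.308 + 0.1515 = 0.4595.
Outside the cutoffs: 0.021, 0.597, 0.598, 0.690.

4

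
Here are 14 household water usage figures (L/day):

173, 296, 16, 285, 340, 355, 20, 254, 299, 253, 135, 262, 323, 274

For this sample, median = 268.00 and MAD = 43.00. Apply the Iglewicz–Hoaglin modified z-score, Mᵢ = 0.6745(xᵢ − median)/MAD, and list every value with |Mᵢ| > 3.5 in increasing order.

16, 20

|Mᵢ| > 3.5 ⇔ |xᵢ − 268.00| > 3.5·43.00/0.6745 = 223.13.
So outliers lie outside [44.87, 491.13].
16: M = -3.95 → outlier.
20: M = -3.89 → outlier.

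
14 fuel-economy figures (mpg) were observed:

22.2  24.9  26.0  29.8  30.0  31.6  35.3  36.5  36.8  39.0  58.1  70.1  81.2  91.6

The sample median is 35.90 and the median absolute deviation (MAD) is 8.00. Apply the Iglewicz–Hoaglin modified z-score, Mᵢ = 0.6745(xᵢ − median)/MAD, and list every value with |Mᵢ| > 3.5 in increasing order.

|Mᵢ| > 3.5 ⇔ |xᵢ − 35.90| > 3.5·8.00/0.6745 = 41.51.
So outliers lie outside [-5.61, 77.41].
81.2: M = 3.82 → outlier.
91.6: M = 4.70 → outlier.

81.2, 91.6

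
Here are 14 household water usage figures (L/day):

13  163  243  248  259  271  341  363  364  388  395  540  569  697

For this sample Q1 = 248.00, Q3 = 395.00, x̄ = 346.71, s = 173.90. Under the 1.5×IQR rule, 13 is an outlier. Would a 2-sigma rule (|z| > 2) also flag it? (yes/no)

no

z = (13 − 346.71) / 173.90 = -1.92.
|z| = 1.92 ≤ 2.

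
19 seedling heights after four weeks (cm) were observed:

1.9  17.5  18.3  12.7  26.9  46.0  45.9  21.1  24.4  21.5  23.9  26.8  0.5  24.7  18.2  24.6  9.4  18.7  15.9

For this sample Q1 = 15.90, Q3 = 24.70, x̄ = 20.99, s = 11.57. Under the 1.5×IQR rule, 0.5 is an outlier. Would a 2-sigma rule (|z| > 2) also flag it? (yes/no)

z = (0.5 − 20.99) / 11.57 = -1.77.
|z| = 1.77 ≤ 2.

no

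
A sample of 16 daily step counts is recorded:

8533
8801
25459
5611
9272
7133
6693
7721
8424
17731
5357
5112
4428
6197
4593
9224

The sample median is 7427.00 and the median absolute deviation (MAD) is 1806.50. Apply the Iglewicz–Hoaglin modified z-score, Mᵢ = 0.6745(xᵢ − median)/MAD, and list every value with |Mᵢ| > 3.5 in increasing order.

|Mᵢ| > 3.5 ⇔ |xᵢ − 7427.00| > 3.5·1806.50/0.6745 = 9373.98.
So outliers lie outside [-1946.98, 16800.98].
17731: M = 3.85 → outlier.
25459: M = 6.73 → outlier.

17731, 25459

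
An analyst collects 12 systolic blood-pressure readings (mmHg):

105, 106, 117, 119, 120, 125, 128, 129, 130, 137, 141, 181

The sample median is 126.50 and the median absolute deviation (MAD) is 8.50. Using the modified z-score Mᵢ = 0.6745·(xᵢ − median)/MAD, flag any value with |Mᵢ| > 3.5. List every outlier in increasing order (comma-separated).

|Mᵢ| > 3.5 ⇔ |xᵢ − 126.50| > 3.5·8.50/0.6745 = 44.11.
So outliers lie outside [82.39, 170.61].
181: M = 4.32 → outlier.

181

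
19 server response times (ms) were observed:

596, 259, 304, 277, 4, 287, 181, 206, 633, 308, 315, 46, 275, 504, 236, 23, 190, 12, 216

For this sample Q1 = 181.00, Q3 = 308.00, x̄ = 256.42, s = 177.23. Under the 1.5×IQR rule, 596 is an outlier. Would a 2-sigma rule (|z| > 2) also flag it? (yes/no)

no

z = (596 − 256.42) / 177.23 = 1.92.
|z| = 1.92 ≤ 2.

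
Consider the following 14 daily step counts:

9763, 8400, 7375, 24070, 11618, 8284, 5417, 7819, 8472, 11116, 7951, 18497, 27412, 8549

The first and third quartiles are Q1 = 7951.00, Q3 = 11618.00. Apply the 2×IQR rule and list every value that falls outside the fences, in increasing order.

24070, 27412

IQR = Q3 − Q1 = 11618.00 − 7951.00 = 3667.00.
Lower fence = Q1 − 2·IQR = 7951.00 − 7334.00 = 617.00.
Upper fence = Q3 + 2·IQR = 11618.00 + 7334.00 = 18952.00.
24070 > 18952.00 → outlier.
27412 > 18952.00 → outlier.
All remaining values lie within [617.00, 18952.00].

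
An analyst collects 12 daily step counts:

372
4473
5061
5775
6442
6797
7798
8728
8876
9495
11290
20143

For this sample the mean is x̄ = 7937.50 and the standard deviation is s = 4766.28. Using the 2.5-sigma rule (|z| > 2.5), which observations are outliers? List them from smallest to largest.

20143

Cutoffs at x̄ ± 2.5s: 7937.50 ± 2.5·4766.28 = [-3978.20, 19853.20].
20143: z = 2.56, |z| > 2.5 → outlier.
Every other value lies within [-3978.20, 19853.20].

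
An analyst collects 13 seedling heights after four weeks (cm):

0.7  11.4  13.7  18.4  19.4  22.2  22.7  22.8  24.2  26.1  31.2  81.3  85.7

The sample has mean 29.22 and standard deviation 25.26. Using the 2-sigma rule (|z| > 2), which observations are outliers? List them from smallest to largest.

Cutoffs at x̄ ± 2s: 29.22 ± 2·25.26 = [-21.30, 79.74].
81.3: z = 2.06, |z| > 2 → outlier.
85.7: z = 2.24, |z| > 2 → outlier.
Every other value lies within [-21.30, 79.74].

81.3, 85.7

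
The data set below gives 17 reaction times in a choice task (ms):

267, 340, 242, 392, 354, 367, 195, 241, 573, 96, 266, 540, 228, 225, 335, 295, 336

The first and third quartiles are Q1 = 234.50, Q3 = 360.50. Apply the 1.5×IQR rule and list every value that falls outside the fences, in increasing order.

IQR = Q3 − Q1 = 360.50 − 234.50 = 126.00.
Lower fence = Q1 − 1.5·IQR = 234.50 − 189.00 = 45.50.
Upper fence = Q3 + 1.5·IQR = 360.50 + 189.00 = 549.50.
573 > 549.50 → outlier.
All remaining values lie within [45.50, 549.50].

573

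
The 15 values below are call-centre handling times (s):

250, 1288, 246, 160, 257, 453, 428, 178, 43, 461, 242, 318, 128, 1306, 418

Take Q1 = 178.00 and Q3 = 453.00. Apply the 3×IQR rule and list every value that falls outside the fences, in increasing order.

IQR = Q3 − Q1 = 453.00 − 178.00 = 275.00.
Lower fence = Q1 − 3·IQR = 178.00 − 825.00 = -647.00.
Upper fence = Q3 + 3·IQR = 453.00 + 825.00 = 1278.00.
1288 > 1278.00 → outlier.
1306 > 1278.00 → outlier.
All remaining values lie within [-647.00, 1278.00].

1288, 1306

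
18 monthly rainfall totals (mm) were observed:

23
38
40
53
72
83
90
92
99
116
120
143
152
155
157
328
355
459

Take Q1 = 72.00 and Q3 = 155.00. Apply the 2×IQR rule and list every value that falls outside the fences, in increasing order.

328, 355, 459

IQR = Q3 − Q1 = 155.00 − 72.00 = 83.00.
Lower fence = Q1 − 2·IQR = 72.00 − 166.00 = -94.00.
Upper fence = Q3 + 2·IQR = 155.00 + 166.00 = 321.00.
328 > 321.00 → outlier.
355 > 321.00 → outlier.
459 > 321.00 → outlier.
All remaining values lie within [-94.00, 321.00].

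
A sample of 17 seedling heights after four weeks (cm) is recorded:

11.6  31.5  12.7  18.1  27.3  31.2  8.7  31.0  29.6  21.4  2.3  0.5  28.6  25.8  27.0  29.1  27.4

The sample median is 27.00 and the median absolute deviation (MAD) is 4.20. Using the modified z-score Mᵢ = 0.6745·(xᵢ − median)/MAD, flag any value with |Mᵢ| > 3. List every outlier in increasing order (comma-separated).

0.5, 2.3

|Mᵢ| > 3 ⇔ |xᵢ − 27.00| > 3·4.20/0.6745 = 18.68.
So outliers lie outside [8.32, 45.68].
0.5: M = -4.26 → outlier.
2.3: M = -3.97 → outlier.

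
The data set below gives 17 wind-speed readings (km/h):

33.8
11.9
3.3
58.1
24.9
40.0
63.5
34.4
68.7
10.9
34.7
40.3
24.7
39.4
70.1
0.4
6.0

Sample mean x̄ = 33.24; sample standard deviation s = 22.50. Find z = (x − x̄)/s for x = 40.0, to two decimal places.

0.30

z = (40.0 − 33.24) / 22.50 = 0.30.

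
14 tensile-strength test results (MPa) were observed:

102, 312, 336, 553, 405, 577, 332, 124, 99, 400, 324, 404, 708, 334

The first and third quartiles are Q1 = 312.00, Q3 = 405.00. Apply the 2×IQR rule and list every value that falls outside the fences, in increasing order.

99, 102, 124, 708

IQR = Q3 − Q1 = 405.00 − 312.00 = 93.00.
Lower fence = Q1 − 2·IQR = 312.00 − 186.00 = 126.00.
Upper fence = Q3 + 2·IQR = 405.00 + 186.00 = 591.00.
99 < 126.00 → outlier.
102 < 126.00 → outlier.
124 < 126.00 → outlier.
708 > 591.00 → outlier.
All remaining values lie within [126.00, 591.00].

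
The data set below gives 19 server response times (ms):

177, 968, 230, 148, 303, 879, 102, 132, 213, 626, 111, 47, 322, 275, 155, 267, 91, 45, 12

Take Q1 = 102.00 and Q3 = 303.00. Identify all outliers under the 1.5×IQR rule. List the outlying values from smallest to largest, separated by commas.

626, 879, 968

IQR = Q3 − Q1 = 303.00 − 102.00 = 201.00.
Lower fence = Q1 − 1.5·IQR = 102.00 − 301.50 = -199.50.
Upper fence = Q3 + 1.5·IQR = 303.00 + 301.50 = 604.50.
626 > 604.50 → outlier.
879 > 604.50 → outlier.
968 > 604.50 → outlier.
All remaining values lie within [-199.50, 604.50].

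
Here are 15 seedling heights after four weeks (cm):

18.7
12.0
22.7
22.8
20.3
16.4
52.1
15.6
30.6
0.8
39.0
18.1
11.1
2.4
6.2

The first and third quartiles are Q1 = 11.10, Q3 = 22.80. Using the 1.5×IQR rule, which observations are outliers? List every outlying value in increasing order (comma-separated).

IQR = Q3 − Q1 = 22.80 − 11.10 = 11.70.
Lower fence = Q1 − 1.5·IQR = 11.10 − 17.55 = -6.45.
Upper fence = Q3 + 1.5·IQR = 22.80 + 17.55 = 40.35.
52.1 > 40.35 → outlier.
All remaining values lie within [-6.45, 40.35].

52.1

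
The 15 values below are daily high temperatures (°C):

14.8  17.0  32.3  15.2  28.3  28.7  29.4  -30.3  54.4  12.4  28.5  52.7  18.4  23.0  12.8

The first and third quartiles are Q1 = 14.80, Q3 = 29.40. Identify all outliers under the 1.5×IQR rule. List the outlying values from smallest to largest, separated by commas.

-30.3, 52.7, 54.4

IQR = Q3 − Q1 = 29.40 − 14.80 = 14.60.
Lower fence = Q1 − 1.5·IQR = 14.80 − 21.90 = -7.10.
Upper fence = Q3 + 1.5·IQR = 29.40 + 21.90 = 51.30.
-30.3 < -7.10 → outlier.
52.7 > 51.30 → outlier.
54.4 > 51.30 → outlier.
All remaining values lie within [-7.10, 51.30].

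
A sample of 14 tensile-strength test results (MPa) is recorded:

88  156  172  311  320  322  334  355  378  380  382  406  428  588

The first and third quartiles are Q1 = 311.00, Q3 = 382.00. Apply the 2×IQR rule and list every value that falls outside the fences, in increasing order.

88, 156, 588

IQR = Q3 − Q1 = 382.00 − 311.00 = 71.00.
Lower fence = Q1 − 2·IQR = 311.00 − 142.00 = 169.00.
Upper fence = Q3 + 2·IQR = 382.00 + 142.00 = 524.00.
88 < 169.00 → outlier.
156 < 169.00 → outlier.
588 > 524.00 → outlier.
All remaining values lie within [169.00, 524.00].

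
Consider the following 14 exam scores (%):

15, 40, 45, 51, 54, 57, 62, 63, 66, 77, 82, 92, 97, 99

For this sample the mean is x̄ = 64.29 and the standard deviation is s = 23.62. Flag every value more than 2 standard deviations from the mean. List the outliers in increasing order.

15

Cutoffs at x̄ ± 2s: 64.29 ± 2·23.62 = [17.05, 111.53].
15: z = -2.09, |z| > 2 → outlier.
Every other value lies within [17.05, 111.53].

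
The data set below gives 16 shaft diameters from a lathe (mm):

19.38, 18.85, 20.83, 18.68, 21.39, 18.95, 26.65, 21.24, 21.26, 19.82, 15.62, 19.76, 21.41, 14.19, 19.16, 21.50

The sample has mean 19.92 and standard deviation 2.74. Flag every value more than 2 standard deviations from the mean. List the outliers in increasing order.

Cutoffs at x̄ ± 2s: 19.92 ± 2·2.74 = [14.44, 25.40].
14.19: z = -2.09, |z| > 2 → outlier.
26.65: z = 2.46, |z| > 2 → outlier.
Every other value lies within [14.44, 25.40].

14.19, 26.65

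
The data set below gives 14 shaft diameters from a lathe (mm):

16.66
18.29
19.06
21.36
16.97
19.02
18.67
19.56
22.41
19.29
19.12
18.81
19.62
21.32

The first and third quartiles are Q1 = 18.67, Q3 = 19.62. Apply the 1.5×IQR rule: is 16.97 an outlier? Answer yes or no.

IQR = Q3 − Q1 = 19.62 − 18.67 = 0.95.
Lower fence = Q1 − 1.5·IQR = 18.67 − 1.425 = 17.245.
Upper fence = Q3 + 1.5·IQR = 19.62 + 1.425 = 21.045.
16.97 lies below the lower fence.

yes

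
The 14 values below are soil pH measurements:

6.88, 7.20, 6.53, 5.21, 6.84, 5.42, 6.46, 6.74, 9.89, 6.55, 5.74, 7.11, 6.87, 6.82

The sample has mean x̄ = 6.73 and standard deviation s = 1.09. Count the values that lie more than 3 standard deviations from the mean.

0

Cutoffs: x̄ ± 3s = [3.46, 10.00].
Every value lies within the cutoffs.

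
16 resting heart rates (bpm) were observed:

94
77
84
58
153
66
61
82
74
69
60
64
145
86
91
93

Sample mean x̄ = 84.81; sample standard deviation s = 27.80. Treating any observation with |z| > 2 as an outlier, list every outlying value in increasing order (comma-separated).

Cutoffs at x̄ ± 2s: 84.81 ± 2·27.80 = [29.21, 140.41].
145: z = 2.17, |z| > 2 → outlier.
153: z = 2.45, |z| > 2 → outlier.
Every other value lies within [29.21, 140.41].

145, 153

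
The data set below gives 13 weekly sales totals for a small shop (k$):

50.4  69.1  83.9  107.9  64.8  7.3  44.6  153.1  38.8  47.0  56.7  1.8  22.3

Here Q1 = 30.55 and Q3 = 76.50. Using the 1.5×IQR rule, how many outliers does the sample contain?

IQR = 45.95; fences at 30.55 − 68.925 = -38.375 and 76.50 + 68.925 = 145.425.
Outside the cutoffs: 153.1.

1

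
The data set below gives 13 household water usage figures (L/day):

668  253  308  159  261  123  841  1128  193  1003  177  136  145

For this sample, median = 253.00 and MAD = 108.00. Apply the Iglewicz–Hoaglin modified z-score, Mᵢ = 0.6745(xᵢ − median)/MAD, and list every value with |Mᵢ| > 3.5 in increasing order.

|Mᵢ| > 3.5 ⇔ |xᵢ − 253.00| > 3.5·108.00/0.6745 = 560.42.
So outliers lie outside [-307.42, 813.42].
841: M = 3.67 → outlier.
1003: M = 4.68 → outlier.
1128: M = 5.46 → outlier.

841, 1003, 1128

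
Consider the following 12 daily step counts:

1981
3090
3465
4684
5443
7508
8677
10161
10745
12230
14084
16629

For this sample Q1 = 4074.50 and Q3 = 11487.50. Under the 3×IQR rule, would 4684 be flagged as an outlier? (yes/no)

IQR = Q3 − Q1 = 11487.50 − 4074.50 = 7413.00.
Lower fence = Q1 − 3·IQR = 4074.50 − 22239.00 = -18164.50.
Upper fence = Q3 + 3·IQR = 11487.50 + 22239.00 = 33726.50.
4684 lies within [-18164.50, 33726.50].

no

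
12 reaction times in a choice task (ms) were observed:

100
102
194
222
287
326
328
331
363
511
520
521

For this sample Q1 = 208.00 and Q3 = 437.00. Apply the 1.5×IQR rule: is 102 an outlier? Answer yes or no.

no

IQR = Q3 − Q1 = 437.00 − 208.00 = 229.00.
Lower fence = Q1 − 1.5·IQR = 208.00 − 343.50 = -135.50.
Upper fence = Q3 + 1.5·IQR = 437.00 + 343.50 = 780.50.
102 lies within [-135.50, 780.50].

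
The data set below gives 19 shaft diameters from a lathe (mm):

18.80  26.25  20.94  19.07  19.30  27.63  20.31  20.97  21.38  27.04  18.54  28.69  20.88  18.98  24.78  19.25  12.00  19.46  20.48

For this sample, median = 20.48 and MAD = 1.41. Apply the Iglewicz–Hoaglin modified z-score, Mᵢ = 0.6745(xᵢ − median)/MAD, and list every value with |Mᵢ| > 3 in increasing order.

12.00, 27.04, 27.63, 28.69

|Mᵢ| > 3 ⇔ |xᵢ − 20.48| > 3·1.41/0.6745 = 6.27.
So outliers lie outside [14.21, 26.75].
12.00: M = -4.06 → outlier.
27.04: M = 3.14 → outlier.
27.63: M = 3.42 → outlier.
28.69: M = 3.93 → outlier.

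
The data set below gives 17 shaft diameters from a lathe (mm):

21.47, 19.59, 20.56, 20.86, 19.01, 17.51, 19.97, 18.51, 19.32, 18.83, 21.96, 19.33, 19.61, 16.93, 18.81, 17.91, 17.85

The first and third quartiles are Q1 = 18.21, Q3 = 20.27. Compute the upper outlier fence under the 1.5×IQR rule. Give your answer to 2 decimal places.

23.36

IQR = Q3 − Q1 = 20.27 − 18.21 = 2.06.
Lower fence = Q1 − 1.5·IQR = 18.21 − 3.09 = 15.12.
Upper fence = Q3 + 1.5·IQR = 20.27 + 3.09 = 23.36.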